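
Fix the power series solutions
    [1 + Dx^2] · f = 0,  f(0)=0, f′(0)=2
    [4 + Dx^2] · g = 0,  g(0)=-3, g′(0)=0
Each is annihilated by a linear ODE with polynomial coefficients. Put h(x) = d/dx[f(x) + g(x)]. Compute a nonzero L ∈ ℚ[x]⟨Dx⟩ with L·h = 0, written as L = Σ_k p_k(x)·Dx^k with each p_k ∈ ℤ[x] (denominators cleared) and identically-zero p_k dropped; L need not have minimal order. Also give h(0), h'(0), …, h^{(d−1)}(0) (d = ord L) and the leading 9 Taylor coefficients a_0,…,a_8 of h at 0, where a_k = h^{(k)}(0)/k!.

L = 4 + 5·Dx^2 + Dx^4  (order 4).
h: a_k = 2, 12, -1, -8, 1/12, 8/5, -1/360, -16/105, 1/20160, …
ICs: h(0) = 2, h′(0) = 12, h′′(0) = -2, h′′′(0) = -48.

f: a_k = 0, 2, 0, -1/3, 0, 1/60, 0, -1/2520, 0, …
g: a_k = -3, 0, 6, 0, -2, 0, 4/15, 0, -2/105, …
Weyl lclm of L_f,L_g ⇒ L₀ (ord ≤ 4).
h=h₀': d/dx-closure on L₀ ⇒ L.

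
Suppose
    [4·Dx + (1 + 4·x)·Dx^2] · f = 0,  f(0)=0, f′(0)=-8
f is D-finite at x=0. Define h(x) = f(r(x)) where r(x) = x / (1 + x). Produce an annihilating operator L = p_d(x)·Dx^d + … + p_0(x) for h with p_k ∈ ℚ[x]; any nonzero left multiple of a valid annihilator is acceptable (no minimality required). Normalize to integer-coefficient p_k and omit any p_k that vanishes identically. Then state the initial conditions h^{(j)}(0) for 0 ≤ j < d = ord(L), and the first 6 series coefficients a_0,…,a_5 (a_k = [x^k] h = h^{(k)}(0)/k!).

L = (6 + 10·x)·Dx + (1 + 6·x + 5·x^2)·Dx^2  (order 2).
h: a_k = 0, -8, 24, -248/3, 312, -6248/5, …
ICs: h(0) = 0, h′(0) = -8.

f: a_k = 0, -8, 16, -128/3, 128, -2048/5, …
h₀=f(r): pull back L_f along r ⇒ L₀.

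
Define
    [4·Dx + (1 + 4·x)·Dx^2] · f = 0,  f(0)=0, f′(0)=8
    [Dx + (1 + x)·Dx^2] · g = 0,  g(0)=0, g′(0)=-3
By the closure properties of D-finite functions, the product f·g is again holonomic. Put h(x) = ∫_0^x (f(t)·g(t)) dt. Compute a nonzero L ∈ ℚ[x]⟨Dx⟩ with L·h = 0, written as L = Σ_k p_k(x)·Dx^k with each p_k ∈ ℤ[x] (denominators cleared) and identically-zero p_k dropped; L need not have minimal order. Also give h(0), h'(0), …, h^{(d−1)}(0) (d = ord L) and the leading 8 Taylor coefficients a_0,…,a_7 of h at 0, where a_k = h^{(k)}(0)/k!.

f: a_k = 0, 8, -16, 128/3, -128, 2048/5, -4096/3, 32768/7, …
g: a_k = 0, -3, 3/2, -1, 3/4, -3/5, 1/2, -3/7, …
Product ⇒ symmetric product L₀, ord ≤ 4.
Integrate: L := L₀·Dx.
L = (136 + 320·x + 256·x^2)·Dx^2 + (290 + 1464·x + 2400·x^2 + 1280·x^3)·Dx^3 + (92 + 740·x + 1992·x^2 + 2240·x^3 + 896·x^4)·Dx^4 + (5 + 58·x + 245·x^2 + 464·x^3 + 400·x^4 + 128·x^5)·Dx^5  (order 5).
h: a_k = 0, 0, 0, -8, 15, -32, 235/3, -3172/15, …
ICs: h(0) = 0, h′(0) = 0, h′′(0) = 0, h′′′(0) = -48, h′′′′(0) = 360.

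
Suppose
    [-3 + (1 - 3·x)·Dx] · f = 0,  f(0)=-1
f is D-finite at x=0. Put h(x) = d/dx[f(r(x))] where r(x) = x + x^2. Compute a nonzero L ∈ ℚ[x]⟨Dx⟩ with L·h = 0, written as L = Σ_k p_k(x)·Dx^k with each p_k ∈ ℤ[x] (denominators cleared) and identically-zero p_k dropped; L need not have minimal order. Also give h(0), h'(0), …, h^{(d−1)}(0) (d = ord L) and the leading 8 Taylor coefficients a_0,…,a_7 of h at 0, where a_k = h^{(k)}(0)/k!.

f: a_k = -1, -3, -9, -27, -81, -243, -729, -2187, …
Substitute x→r, Dx→(1/r')Dx; clear ⇒ L₀.
h₀' ⇒ L via d/dx closure of L₀.
L = (8 + 18·x + 18·x^2) + (-1 + x + 9·x^2 + 6·x^3)·Dx  (order 1).
h: a_k = -3, -24, -135, -684, -3240, -14742, -65205, -282528, …
ICs: h(0) = -3.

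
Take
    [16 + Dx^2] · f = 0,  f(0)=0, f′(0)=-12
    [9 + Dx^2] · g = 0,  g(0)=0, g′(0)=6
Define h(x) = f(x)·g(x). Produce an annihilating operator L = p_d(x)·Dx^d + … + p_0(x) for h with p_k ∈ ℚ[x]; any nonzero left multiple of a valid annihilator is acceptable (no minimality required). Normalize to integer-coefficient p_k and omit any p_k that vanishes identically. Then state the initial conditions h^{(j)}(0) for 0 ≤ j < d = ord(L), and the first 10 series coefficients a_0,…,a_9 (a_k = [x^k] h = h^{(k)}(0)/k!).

f: a_k = 0, -12, 0, 32, 0, -128/5, 0, 1024/105, 0, -2048/945, …
g: a_k = 0, 6, 0, -9, 0, 81/20, 0, -243/280, 0, 243/2240, …
h₀=f·g: eliminate ⇒ L₀, order ≤ 2·2.
L = 49 + 50·Dx^2 + Dx^4  (order 4).
h: a_k = 0, 0, -72, 0, 300, 0, -2451/5, 0, 6005/14, 0, …
ICs: h(0) = 0, h′(0) = 0, h′′(0) = -144, h′′′(0) = 0.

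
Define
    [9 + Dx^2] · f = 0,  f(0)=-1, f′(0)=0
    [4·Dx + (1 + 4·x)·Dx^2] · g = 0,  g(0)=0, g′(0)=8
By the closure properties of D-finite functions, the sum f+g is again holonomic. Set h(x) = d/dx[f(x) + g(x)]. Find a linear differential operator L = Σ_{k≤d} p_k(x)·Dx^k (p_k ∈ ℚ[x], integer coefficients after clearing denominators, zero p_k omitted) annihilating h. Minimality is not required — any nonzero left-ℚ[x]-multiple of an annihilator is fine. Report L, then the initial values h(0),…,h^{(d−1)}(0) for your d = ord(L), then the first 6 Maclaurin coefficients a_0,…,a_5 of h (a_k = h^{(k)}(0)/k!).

L = (3780 + 2592·x + 5184·x^2) + (369 + 2124·x + 3888·x^2 + 5184·x^3)·Dx + (420 + 288·x + 576·x^2)·Dx^2 + (41 + 236·x + 432·x^2 + 576·x^3)·Dx^3  (order 3).
h: a_k = 8, -23, 128, -1051/2, 2048, -327437/40, …
ICs: h(0) = 8, h′(0) = -23, h′′(0) = 256.

f: a_k = -1, 0, 9/2, 0, -27/8, 0, …
g: a_k = 0, 8, -16, 128/3, -128, 2048/5, …
f+g: L₀ = lclm(L_f,L_g), ord ≤ 2+2.
Derive L from L₀ (diff closure).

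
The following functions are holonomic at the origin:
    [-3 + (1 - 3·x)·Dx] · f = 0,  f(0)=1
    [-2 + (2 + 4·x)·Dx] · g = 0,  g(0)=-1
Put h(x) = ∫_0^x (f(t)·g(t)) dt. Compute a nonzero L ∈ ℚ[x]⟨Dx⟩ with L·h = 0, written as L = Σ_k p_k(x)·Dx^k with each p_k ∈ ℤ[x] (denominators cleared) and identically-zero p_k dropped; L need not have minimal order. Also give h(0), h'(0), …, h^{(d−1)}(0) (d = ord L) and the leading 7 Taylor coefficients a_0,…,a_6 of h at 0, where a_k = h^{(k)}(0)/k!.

f: a_k = 1, 3, 9, 27, 81, 243, 729, …
g: a_k = -1, -1, 1/2, -1/2, 5/8, -7/8, 21/16, …
Sym-product of L_f,L_g gives L₀ (≤ ord 1).
Integrate: L := L₀·Dx.
L = (4 + 3·x)·Dx + (-1 + x + 6·x^2)·Dx^2  (order 2).
h: a_k = 0, -1, -2, -23/6, -35/4, -167/8, -157/3, …
ICs: h(0) = 0, h′(0) = -1.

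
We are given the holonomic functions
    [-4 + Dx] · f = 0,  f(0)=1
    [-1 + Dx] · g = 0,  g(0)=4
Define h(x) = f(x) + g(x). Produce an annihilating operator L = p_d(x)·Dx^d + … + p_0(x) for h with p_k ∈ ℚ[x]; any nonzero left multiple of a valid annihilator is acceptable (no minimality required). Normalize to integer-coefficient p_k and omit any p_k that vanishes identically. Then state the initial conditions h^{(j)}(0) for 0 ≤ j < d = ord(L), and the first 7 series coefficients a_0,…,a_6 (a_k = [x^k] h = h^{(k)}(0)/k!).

L = 4 - 5·Dx + Dx^2  (order 2).
h: a_k = 5, 8, 10, 34/3, 65/6, 257/30, 205/36, …
ICs: h(0) = 5, h′(0) = 8.

f: a_k = 1, 4, 8, 32/3, 32/3, 128/15, 256/45, …
g: a_k = 4, 4, 2, 2/3, 1/6, 1/30, 1/180, …
h₀=f+g: left-lcm gives L₀, ord ≤ 2.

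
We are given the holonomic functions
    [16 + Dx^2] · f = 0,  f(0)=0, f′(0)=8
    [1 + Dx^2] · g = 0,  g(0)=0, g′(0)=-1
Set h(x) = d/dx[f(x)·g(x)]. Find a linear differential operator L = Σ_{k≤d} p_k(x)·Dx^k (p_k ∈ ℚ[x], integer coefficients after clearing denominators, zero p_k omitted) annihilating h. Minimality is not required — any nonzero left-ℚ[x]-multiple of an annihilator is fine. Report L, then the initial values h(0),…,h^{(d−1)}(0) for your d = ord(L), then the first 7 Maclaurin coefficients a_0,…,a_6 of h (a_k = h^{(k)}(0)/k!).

f: a_k = 0, 8, 0, -64/3, 0, 256/15, 0, …
g: a_k = 0, -1, 0, 1/6, 0, -1/120, 0, …
h₀=f·g: eliminate ⇒ L₀, order ≤ 2·2.
Derive L from L₀ (diff closure).
L = 225 + 34·Dx^2 + Dx^4  (order 4).
h: a_k = 0, -16, 0, 272/3, 0, -1862/15, 0, …
ICs: h(0) = 0, h′(0) = -16, h′′(0) = 0, h′′′(0) = 544.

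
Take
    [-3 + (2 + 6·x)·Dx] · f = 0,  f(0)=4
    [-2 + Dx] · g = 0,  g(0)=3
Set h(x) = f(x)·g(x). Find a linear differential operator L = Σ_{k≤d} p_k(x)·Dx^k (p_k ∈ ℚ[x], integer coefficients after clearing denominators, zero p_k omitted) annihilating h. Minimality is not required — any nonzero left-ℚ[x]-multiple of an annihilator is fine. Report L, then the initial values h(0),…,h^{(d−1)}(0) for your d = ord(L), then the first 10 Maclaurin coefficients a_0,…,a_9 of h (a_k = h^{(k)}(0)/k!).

f: a_k = 4, 6, -9/2, 27/4, -405/32, 1701/64, -15309/256, 72171/512, -2814669/8192, 14073345/16384, …
g: a_k = 3, 6, 6, 4, 2, 4/5, 4/15, 8/105, 2/105, 4/945, …
Product ⇒ symmetric product L₀, ord ≤ 1.
L = (-7 - 12·x) + (2 + 6·x)·Dx  (order 1).
h: a_k = 12, 42, 93/2, 181/4, 241/32, 13279/320, -276497/3840, 9930589/53760, -56288873/122880, 18061579639/15482880, …
ICs: h(0) = 12.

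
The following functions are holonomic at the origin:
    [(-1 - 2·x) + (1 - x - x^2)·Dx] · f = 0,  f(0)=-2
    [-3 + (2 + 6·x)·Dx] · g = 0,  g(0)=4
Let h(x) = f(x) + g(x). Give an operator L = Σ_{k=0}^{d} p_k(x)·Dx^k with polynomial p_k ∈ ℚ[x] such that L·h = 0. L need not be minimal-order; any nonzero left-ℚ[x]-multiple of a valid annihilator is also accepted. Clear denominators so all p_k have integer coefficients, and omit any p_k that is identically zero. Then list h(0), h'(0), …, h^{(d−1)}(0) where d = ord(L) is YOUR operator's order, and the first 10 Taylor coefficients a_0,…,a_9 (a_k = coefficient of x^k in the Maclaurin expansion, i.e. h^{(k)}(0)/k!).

L = (-33 - 117·x - 117·x^2 - 90·x^3) + (25 + 102·x + 303·x^2 + 378·x^3 + 225·x^4)·Dx + (2 - 22·x - 90·x^2 + 38·x^3 + 198·x^4 + 90·x^5)·Dx^2  (order 2).
h: a_k = 2, 4, -17/2, 3/4, -725/32, 677/64, -21965/256, 50667/512, -3371725/8192, 12271105/16384, …
ICs: h(0) = 2, h′(0) = 4.

f: a_k = -2, -2, -4, -6, -10, -16, -26, -42, -68, -110, …
g: a_k = 4, 6, -9/2, 27/4, -405/32, 1701/64, -15309/256, 72171/512, -2814669/8192, 14073345/16384, …
L₀ := lclm(L_f,L_g); ord L₀ ≤ 1+1.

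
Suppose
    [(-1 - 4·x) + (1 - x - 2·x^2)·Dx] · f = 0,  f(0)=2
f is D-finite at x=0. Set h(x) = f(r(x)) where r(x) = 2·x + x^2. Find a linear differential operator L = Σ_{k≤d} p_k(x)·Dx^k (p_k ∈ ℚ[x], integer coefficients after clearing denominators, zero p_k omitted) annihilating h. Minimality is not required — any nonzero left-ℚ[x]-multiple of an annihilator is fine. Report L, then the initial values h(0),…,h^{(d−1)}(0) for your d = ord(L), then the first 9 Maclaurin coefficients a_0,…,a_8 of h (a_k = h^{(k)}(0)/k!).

f: a_k = 2, 2, 6, 10, 22, 42, 86, 170, 342, …
h₀=f(r): pull back L_f along r ⇒ L₀.
L = (2 + 16·x + 8·x^2) + (-1 + 3·x + 6·x^2 + 2·x^3)·Dx  (order 1).
h: a_k = 2, 4, 26, 104, 478, 2108, 9402, 41808, 186054, …
ICs: h(0) = 2.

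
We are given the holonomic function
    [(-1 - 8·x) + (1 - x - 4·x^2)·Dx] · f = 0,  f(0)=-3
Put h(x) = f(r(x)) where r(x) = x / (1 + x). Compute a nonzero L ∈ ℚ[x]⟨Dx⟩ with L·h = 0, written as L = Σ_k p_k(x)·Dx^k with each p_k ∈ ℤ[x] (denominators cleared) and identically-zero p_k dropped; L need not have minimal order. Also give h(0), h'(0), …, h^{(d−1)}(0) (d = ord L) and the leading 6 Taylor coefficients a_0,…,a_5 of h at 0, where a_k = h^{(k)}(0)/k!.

L = (1 + 9·x) + (-1 - 2·x + 3·x^2 + 4·x^3)·Dx  (order 1).
h: a_k = -3, -3, -12, 0, -48, 48, …
ICs: h(0) = -3.

f: a_k = -3, -3, -15, -27, -87, -195, …
f∘r: x↦r, Dx↦Dx/r' in L_f ⇒ L₀.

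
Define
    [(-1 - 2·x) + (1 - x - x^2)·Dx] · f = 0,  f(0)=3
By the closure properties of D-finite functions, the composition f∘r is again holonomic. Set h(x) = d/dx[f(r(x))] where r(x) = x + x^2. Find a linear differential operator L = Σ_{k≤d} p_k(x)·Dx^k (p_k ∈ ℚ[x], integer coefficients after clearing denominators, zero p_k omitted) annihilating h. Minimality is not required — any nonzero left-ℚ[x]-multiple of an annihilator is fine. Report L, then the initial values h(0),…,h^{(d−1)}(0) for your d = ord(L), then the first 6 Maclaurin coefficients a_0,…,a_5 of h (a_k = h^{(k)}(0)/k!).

L = (6 + 24·x + 48·x^2 + 68·x^3 + 84·x^4 + 60·x^5 + 20·x^6) + (-1 - 3·x + 12·x^3 + 25·x^4 + 24·x^5 + 14·x^6 + 4·x^7)·Dx  (order 1).
h: a_k = 3, 18, 63, 192, 555, 1548, …
ICs: h(0) = 3.

f: a_k = 3, 3, 6, 9, 15, 24, …
f∘r: x↦r, Dx↦Dx/r' in L_f ⇒ L₀.
h₀' ⇒ L via d/dx closure of L₀.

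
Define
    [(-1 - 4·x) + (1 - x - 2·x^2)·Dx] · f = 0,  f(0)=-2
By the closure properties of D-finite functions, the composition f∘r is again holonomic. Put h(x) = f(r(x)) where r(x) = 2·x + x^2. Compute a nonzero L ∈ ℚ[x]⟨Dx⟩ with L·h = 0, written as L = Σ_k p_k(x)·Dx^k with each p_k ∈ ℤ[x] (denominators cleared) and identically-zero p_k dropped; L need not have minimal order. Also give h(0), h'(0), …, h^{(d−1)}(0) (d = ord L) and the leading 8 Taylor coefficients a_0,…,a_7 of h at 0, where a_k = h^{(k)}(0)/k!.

f: a_k = -2, -2, -6, -10, -22, -42, -86, -170, …
h₀=f(r): pull back L_f along r ⇒ L₀.
L = (2 + 16·x + 8·x^2) + (-1 + 3·x + 6·x^2 + 2·x^3)·Dx  (order 1).
h: a_k = -2, -4, -26, -104, -478, -2108, -9402, -41808, …
ICs: h(0) = -2.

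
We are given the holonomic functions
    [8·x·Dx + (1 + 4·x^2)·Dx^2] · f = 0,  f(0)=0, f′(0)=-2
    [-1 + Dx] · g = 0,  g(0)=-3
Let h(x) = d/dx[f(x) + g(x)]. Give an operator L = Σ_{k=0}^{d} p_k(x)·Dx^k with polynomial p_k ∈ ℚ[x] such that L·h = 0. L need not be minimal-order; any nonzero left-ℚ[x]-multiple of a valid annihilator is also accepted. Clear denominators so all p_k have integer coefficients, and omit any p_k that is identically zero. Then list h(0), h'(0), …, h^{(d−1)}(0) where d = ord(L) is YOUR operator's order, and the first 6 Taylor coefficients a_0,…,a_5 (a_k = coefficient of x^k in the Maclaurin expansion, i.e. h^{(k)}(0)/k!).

f: a_k = 0, -2, 0, 8/3, 0, -32/5, …
g: a_k = -3, -3, -3/2, -1/2, -1/8, -1/40, …
h₀=f+g: left-lcm gives L₀, ord ≤ 3.
h=h₀': d/dx-closure on L₀ ⇒ L.
L = (8 - 8·x - 96·x^2 - 32·x^3) + (-9 + 88·x^2 - 16·x^4)·Dx + (1 + 8·x + 8·x^2 + 32·x^3 + 16·x^4)·Dx^2  (order 2).
h: a_k = -5, -3, 13/2, -1/2, -257/8, -1/40, …
ICs: h(0) = -5, h′(0) = -3.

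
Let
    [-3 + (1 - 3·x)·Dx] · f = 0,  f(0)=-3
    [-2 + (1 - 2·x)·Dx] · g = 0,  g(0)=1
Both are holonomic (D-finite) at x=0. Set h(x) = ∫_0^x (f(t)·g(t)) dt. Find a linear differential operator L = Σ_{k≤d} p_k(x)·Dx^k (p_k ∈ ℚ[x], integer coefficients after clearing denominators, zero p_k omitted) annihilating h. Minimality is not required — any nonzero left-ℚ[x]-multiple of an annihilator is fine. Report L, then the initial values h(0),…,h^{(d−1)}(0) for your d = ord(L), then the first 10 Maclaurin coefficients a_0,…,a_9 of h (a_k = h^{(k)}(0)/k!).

L = (-5 + 12·x)·Dx + (1 - 5·x + 6·x^2)·Dx^2  (order 2).
h: a_k = 0, -3, -15/2, -19, -195/4, -633/5, -665/2, -6177/7, -18915/8, -19171/3, …
ICs: h(0) = 0, h′(0) = -3.

f: a_k = -3, -9, -27, -81, -243, -729, -2187, -6561, -19683, -59049, …
g: a_k = 1, 2, 4, 8, 16, 32, 64, 128, 256, 512, …
f·g: L₀ = L_f ⊗_s L_g, ord ≤ 1·1.
∫: right-multiply L₀ by Dx.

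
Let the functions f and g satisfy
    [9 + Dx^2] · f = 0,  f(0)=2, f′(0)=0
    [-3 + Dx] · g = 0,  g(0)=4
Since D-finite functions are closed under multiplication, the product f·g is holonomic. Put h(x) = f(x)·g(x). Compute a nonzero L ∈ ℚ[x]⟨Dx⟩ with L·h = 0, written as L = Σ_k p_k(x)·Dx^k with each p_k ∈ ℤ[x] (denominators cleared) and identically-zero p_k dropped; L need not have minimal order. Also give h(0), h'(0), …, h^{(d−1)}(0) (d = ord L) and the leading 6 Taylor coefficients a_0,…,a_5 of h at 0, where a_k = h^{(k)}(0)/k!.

f: a_k = 2, 0, -9, 0, 27/4, 0, …
g: a_k = 4, 12, 18, 18, 27/2, 81/10, …
Product ⇒ symmetric product L₀, ord ≤ 2.
L = 18 - 6·Dx + Dx^2  (order 2).
h: a_k = 8, 24, 0, -72, -108, -324/5, …
ICs: h(0) = 8, h′(0) = 24.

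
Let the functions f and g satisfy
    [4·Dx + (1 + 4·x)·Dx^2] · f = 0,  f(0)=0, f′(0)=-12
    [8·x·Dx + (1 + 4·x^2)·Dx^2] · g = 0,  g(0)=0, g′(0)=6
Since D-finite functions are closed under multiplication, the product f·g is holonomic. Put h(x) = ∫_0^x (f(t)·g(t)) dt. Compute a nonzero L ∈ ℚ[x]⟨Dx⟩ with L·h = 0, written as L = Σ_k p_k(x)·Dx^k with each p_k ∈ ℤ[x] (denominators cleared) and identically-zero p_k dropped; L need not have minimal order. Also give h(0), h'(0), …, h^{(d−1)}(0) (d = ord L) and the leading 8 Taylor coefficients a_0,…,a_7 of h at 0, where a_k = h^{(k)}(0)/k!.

L = (96 + 640·x + 1408·x^2 + 7680·x^3 + 15360·x^4 + 26624·x^5 + 8192·x^7)·Dx^2 + (24 + 320·x + 2656·x^2 + 9728·x^3 + 28160·x^4 + 47616·x^5 + 71680·x^6 + 6144·x^7 + 28672·x^8)·Dx^3 + (12 + 104·x + 672·x^2 + 2976·x^3 + 8256·x^4 + 18048·x^5 + 24576·x^6 + 35328·x^7 + 6144·x^8 + 16384·x^9)·Dx^4 + (1 + 12·x + 68·x^2 + 256·x^3 + 696·x^4 + 1536·x^5 + 2688·x^6 + 3072·x^7 + 4224·x^8 + 1024·x^9 + 2048·x^10)·Dx^5  (order 5).
h: a_k = 0, 0, 0, -24, 36, -288/5, 160, -2432/5, …
ICs: h(0) = 0, h′(0) = 0, h′′(0) = 0, h′′′(0) = -144, h′′′′(0) = 864.

f: a_k = 0, -12, 24, -64, 192, -3072/5, 2048, -49152/7, …
g: a_k = 0, 6, 0, -8, 0, 96/5, 0, -384/7, …
f·g: L₀ = L_f ⊗_s L_g, ord ≤ 2·2.
Integrate: L := L₀·Dx.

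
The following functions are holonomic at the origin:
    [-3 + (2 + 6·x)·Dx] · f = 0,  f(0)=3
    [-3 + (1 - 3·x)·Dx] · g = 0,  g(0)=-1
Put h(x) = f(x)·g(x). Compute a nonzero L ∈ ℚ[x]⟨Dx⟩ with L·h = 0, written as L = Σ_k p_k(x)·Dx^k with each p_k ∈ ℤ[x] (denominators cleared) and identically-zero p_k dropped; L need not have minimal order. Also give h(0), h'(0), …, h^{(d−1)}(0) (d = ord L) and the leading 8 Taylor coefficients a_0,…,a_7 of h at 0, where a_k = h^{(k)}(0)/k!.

L = (9 + 9·x) + (-2 + 18·x^2)·Dx  (order 1).
h: a_k = -3, -27/2, -297/8, -1863/16, -43497/128, -266085/256, -3147093/1024, -19099071/2048, …
ICs: h(0) = -3.

f: a_k = 3, 9/2, -27/8, 81/16, -1215/128, 5103/256, -45927/1024, 216513/2048, …
g: a_k = -1, -3, -9, -27, -81, -243, -729, -2187, …
Sym-product of L_f,L_g gives L₀ (≤ ord 1).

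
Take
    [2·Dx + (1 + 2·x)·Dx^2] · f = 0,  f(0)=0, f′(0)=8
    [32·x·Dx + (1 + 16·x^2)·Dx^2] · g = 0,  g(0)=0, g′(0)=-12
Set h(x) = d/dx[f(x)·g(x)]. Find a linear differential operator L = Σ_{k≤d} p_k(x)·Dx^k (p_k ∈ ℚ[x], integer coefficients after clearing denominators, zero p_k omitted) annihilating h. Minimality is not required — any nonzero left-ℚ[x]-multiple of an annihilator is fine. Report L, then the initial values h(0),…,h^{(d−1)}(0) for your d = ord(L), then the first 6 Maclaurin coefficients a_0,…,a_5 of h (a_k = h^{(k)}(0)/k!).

f: a_k = 0, 8, -8, 32/3, -16, 128/5, …
g: a_k = 0, -12, 0, 64, 0, -3072/5, …
f·g: L₀ = L_f ⊗_s L_g, ord ≤ 2·2.
h₀' ⇒ L via d/dx closure of L₀.
L = (2304 + 8960·x + 114688·x^2 + 552960·x^3 + 983040·x^4 + 851968·x^5 + 1048576·x^7) + (1032 + 14720·x + 111872·x^2 + 616448·x^3 + 1884160·x^4 + 3047424·x^5 + 2293760·x^6 + 1572864·x^7 + 3670016·x^8)·Dx + (72 + 2512·x + 19968·x^2 + 99072·x^3 + 393216·x^4 + 1019904·x^5 + 1572864·x^6 + 1376256·x^7 + 1572864·x^8 + 2097152·x^9)·Dx^2 + (17 + 132·x + 964·x^2 + 4864·x^3 + 18432·x^4 + 55296·x^5 + 129024·x^6 + 196608·x^7 + 196608·x^8 + 262144·x^9 + 262144·x^10)·Dx^3  (order 3).
h: a_k = 0, -192, 288, 1536, -1600, -136192/5, …
ICs: h(0) = 0, h′(0) = -192, h′′(0) = 576.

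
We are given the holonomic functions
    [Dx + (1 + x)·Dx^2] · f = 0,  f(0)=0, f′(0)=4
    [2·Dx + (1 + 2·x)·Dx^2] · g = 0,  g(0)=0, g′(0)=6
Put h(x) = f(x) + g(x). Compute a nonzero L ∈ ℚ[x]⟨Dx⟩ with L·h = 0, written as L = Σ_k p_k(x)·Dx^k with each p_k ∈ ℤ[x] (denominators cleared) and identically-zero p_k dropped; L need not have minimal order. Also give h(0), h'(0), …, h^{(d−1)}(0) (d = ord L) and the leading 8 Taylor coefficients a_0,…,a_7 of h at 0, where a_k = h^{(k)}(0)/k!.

L = 4·Dx + (6 + 8·x)·Dx^2 + (1 + 3·x + 2·x^2)·Dx^3  (order 3).
h: a_k = 0, 10, -8, 28/3, -13, 20, -98/3, 388/7, …
ICs: h(0) = 0, h′(0) = 10, h′′(0) = -16.

f: a_k = 0, 4, -2, 4/3, -1, 4/5, -2/3, 4/7, …
g: a_k = 0, 6, -6, 8, -12, 96/5, -32, 384/7, …
f+g: L₀ = lclm(L_f,L_g), ord ≤ 2+2.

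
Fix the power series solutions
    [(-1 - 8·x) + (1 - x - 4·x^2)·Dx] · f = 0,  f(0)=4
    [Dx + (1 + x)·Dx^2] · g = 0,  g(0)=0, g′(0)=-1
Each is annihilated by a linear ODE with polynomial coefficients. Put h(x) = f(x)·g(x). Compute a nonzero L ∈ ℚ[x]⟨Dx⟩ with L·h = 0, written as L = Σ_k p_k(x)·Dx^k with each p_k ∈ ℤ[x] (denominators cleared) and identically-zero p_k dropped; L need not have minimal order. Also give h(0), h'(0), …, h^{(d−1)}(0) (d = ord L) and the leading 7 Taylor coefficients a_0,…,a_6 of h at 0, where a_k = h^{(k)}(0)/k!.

L = (9 + 16·x) + (1 + 19·x + 20·x^2)·Dx + (-1 + 5·x^2 + 4·x^3)·Dx^2  (order 2).
h: a_k = 0, -4, -2, -58/3, -79/3, -1567/15, -3137/15, …
ICs: h(0) = 0, h′(0) = -4.

f: a_k = 4, 4, 20, 36, 116, 260, 724, …
g: a_k = 0, -1, 1/2, -1/3, 1/4, -1/5, 1/6, …
Product ⇒ symmetric product L₀, ord ≤ 2.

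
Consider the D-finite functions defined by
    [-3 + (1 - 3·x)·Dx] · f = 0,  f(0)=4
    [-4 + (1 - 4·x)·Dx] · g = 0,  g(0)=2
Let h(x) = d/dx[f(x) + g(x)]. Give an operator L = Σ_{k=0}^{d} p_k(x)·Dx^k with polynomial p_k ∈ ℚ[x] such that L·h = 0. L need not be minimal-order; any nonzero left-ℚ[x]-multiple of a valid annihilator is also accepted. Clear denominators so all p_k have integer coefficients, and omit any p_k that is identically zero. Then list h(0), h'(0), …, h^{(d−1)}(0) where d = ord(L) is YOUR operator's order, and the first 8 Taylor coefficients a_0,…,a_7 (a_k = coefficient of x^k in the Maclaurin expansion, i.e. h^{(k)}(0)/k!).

L = 72 + (-21 + 72·x)·Dx + (1 - 7·x + 12·x^2)·Dx^2  (order 2).
h: a_k = 20, 136, 708, 3344, 15100, 66648, 290612, 1258528, …
ICs: h(0) = 20, h′(0) = 136.

f: a_k = 4, 12, 36, 108, 324, 972, 2916, 8748, …
g: a_k = 2, 8, 32, 128, 512, 2048, 8192, 32768, …
h₀=f+g: left-lcm gives L₀, ord ≤ 2.
Differentiate: ansatz ord ≤ ord L₀ ⇒ L.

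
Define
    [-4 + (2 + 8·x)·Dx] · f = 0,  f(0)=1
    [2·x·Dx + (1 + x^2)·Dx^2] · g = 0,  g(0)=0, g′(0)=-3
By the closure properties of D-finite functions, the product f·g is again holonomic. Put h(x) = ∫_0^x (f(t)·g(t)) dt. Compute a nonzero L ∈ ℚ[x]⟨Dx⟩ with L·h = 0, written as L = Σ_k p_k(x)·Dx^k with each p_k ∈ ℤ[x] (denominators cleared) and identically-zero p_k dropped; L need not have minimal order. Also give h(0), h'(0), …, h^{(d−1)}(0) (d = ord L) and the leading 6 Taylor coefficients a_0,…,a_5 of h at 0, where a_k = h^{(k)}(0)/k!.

f: a_k = 1, 2, -2, 4, -10, 28, …
g: a_k = 0, -3, 0, 1, 0, -3/5, …
Sym-product of L_f,L_g gives L₀ (≤ ord 2).
h=∫₀ˣh₀: take L = L₀·Dx.
L = (12 - 4·x - 4·x^2)·Dx + (-4 - 14·x + 12·x^2 + 16·x^3)·Dx^2 + (1 + 8·x + 17·x^2 + 8·x^3 + 16·x^4)·Dx^3  (order 3).
h: a_k = 0, 0, -3/2, -2, 7/4, -2, …
ICs: h(0) = 0, h′(0) = 0, h′′(0) = -3.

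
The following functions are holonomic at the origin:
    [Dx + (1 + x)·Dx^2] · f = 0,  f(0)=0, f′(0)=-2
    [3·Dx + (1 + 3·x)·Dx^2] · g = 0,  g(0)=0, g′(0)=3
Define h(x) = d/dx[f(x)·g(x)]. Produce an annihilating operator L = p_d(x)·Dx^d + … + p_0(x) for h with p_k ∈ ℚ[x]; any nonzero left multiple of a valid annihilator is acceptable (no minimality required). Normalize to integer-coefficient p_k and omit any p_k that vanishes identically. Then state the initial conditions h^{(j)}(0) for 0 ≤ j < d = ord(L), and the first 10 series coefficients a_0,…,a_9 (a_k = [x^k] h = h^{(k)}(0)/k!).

L = (30 + 72·x + 54·x^2) + (76 + 354·x + 540·x^2 + 270·x^3)·Dx + (29 + 200·x + 486·x^2 + 504·x^3 + 189·x^4)·Dx^2 + (2 + 19·x + 68·x^2 + 114·x^3 + 90·x^4 + 27·x^5)·Dx^3  (order 3).
h: a_k = 0, -12, 36, -98, 270, -3807/5, 10934/5, -44511/7, 652401/35, -11536799/210, …
ICs: h(0) = 0, h′(0) = -12, h′′(0) = 72.

f: a_k = 0, -2, 1, -2/3, 1/2, -2/5, 1/3, -2/7, 1/4, -2/9, …
g: a_k = 0, 3, -9/2, 9, -81/4, 243/5, -243/2, 2187/7, -6561/8, 2187, …
f·g: L₀ = L_f ⊗_s L_g, ord ≤ 2·2.
Derive L from L₀ (diff closure).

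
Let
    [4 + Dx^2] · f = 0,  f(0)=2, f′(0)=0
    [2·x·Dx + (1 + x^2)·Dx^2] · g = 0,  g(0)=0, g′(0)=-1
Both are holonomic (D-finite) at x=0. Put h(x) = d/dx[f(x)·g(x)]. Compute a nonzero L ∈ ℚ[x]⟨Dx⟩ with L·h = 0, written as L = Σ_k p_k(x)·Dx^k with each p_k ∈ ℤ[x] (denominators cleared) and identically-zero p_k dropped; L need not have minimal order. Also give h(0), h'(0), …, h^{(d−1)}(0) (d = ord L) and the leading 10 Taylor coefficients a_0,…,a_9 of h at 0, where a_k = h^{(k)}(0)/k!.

f: a_k = 2, 0, -4, 0, 4/3, 0, -8/45, 0, 4/315, 0, …
g: a_k = 0, -1, 0, 1/3, 0, -1/5, 0, 1/7, 0, -1/9, …
Product ⇒ symmetric product L₀, ord ≤ 4.
Differentiate: ansatz ord ≤ ord L₀ ⇒ L.
L = (512 + 1824·x^2 + 2768·x^4 + 1920·x^6 + 912·x^8 + 320·x^10 + 64·x^12) + (248·x + 944·x^3 + 1240·x^5 + 800·x^7 + 320·x^9 + 64·x^11)·Dx + (168 + 652·x^2 + 1080·x^4 + 892·x^6 + 488·x^8 + 176·x^10 + 32·x^12)·Dx^2 + (62·x + 236·x^3 + 310·x^5 + 200·x^7 + 80·x^9 + 16·x^11)·Dx^3 + (10 + 49·x^2 + 97·x^4 + 103·x^6 + 65·x^8 + 24·x^10 + 4·x^12)·Dx^4  (order 4).
h: a_k = -2, 0, 14, 0, -46/3, 0, 538/45, 0, -214/21, 0, …
ICs: h(0) = -2, h′(0) = 0, h′′(0) = 28, h′′′(0) = 0.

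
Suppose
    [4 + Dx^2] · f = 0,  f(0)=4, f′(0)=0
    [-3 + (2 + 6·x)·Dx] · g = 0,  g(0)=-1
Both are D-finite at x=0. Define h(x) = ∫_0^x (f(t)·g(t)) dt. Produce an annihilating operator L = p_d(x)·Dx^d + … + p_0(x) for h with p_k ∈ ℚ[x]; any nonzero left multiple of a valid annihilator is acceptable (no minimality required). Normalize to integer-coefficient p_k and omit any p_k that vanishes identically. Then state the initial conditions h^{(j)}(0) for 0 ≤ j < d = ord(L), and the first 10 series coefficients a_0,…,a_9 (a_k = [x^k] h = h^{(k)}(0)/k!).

f: a_k = 4, 0, -8, 0, 8/3, 0, -16/45, 0, 8/315, 0, …
g: a_k = -1, -3/2, 9/8, -27/16, 405/128, -1701/256, 15309/1024, -72171/2048, 2814669/32768, -14073345/65536, …
L₀ := L_f ⊗_s L_g (sym. prod.), ord ≤ 2.
Integrate: L := L₀·Dx.
L = (43 + 96·x + 144·x^2)·Dx + (-12 - 36·x)·Dx^2 + (4 + 24·x + 36·x^2)·Dx^3  (order 3).
h: a_k = 0, -4, -3, 25/6, 21/16, 19/96, -1093/384, 435961/80640, -704789/61440, 598666367/23224320, …
ICs: h(0) = 0, h′(0) = -4, h′′(0) = -6.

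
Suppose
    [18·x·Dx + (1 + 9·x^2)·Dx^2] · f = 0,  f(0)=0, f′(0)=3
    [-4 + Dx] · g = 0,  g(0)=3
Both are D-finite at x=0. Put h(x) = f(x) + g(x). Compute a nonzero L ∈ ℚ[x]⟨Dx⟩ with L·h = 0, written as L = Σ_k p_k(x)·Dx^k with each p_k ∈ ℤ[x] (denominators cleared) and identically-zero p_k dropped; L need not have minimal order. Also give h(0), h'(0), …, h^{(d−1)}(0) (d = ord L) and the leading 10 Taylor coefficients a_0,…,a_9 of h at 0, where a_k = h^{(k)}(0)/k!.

L = (36 - 144·x - 972·x^2 - 1296·x^3)·Dx + (-17 + 99·x^2 - 648·x^4)·Dx^2 + (2 + 9·x + 36·x^2 + 81·x^3 + 162·x^4)·Dx^3  (order 3).
h: a_k = 3, 15, 24, 23, 32, 371/5, 256/15, -31781/105, 512/105, 2068763/945, …
ICs: h(0) = 3, h′(0) = 15, h′′(0) = 48.

f: a_k = 0, 3, 0, -9, 0, 243/5, 0, -2187/7, 0, 2187, …
g: a_k = 3, 12, 24, 32, 32, 128/5, 256/15, 1024/105, 512/105, 2048/945, …
h₀=f+g: left-lcm gives L₀, ord ≤ 3.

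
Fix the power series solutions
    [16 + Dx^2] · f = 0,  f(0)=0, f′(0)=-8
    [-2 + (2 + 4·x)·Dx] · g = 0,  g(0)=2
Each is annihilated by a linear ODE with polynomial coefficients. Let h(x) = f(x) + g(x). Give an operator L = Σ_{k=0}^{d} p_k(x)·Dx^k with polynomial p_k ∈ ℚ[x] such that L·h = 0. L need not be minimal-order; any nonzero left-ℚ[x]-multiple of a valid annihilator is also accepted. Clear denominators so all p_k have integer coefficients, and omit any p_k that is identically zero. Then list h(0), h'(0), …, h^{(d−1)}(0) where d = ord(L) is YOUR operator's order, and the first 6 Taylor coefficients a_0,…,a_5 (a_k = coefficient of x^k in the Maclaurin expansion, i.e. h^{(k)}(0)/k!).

f: a_k = 0, -8, 0, 64/3, 0, -256/15, …
g: a_k = 2, 2, -1, 1, -5/4, 7/4, …
L₀ := lclm(L_f,L_g); ord L₀ ≤ 2+1.
L = (-304 - 1024·x - 1024·x^2) + (240 + 1504·x + 3072·x^2 + 2048·x^3)·Dx + (-19 - 64·x - 64·x^2)·Dx^2 + (15 + 94·x + 192·x^2 + 128·x^3)·Dx^3  (order 3).
h: a_k = 2, -6, -1, 67/3, -5/4, -919/60, …
ICs: h(0) = 2, h′(0) = -6, h′′(0) = -2.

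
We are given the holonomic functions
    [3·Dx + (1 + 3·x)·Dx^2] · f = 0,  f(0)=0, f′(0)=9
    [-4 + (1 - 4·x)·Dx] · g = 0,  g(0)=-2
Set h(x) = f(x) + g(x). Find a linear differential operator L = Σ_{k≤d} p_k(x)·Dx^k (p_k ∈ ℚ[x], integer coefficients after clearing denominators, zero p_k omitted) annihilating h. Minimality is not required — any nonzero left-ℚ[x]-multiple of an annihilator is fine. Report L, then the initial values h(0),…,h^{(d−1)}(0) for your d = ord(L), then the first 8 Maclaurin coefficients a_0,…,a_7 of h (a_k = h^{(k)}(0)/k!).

L = (-432 - 288·x)·Dx + (-78 - 720·x - 576·x^2)·Dx^2 + (11 + x - 144·x^2 - 144·x^3)·Dx^3  (order 3).
h: a_k = -2, 1, -91/2, -101, -2291/4, -9511/5, -17113/2, -222815/7, …
ICs: h(0) = -2, h′(0) = 1, h′′(0) = -91.

f: a_k = 0, 9, -27/2, 27, -243/4, 729/5, -729/2, 6561/7, …
g: a_k = -2, -8, -32, -128, -512, -2048, -8192, -32768, …
Weyl lclm of L_f,L_g ⇒ L₀ (ord ≤ 3).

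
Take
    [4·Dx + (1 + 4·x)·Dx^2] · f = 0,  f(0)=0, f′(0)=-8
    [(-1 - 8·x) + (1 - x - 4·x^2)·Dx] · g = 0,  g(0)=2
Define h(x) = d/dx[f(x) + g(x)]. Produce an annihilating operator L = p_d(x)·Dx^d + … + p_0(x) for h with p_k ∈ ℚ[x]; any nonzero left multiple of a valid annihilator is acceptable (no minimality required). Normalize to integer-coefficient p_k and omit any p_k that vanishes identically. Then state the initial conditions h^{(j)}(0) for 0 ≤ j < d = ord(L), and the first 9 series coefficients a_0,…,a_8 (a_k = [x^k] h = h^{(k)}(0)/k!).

f: a_k = 0, -8, 16, -128/3, 128, -2048/5, 4096/3, -32768/7, 16384, …
g: a_k = 2, 2, 10, 18, 58, 130, 362, 882, 2330, …
L₀ := lclm(L_f,L_g); ord L₀ ≤ 2+1.
Derive L from L₀ (diff closure).
L = (-268 - 1616·x - 5504·x^2 - 4608·x^3 - 6144·x^4) + (-11 - 360·x - 3008·x^2 - 7680·x^3 - 9472·x^4 - 10240·x^5)·Dx + (7 + 67·x + 154·x^2 - 136·x^3 - 928·x^4 - 2176·x^5 - 2048·x^6)·Dx^2  (order 2).
h: a_k = -6, 52, -74, 744, -1398, 10364, -26594, 149712, -471566, …
ICs: h(0) = -6, h′(0) = 52.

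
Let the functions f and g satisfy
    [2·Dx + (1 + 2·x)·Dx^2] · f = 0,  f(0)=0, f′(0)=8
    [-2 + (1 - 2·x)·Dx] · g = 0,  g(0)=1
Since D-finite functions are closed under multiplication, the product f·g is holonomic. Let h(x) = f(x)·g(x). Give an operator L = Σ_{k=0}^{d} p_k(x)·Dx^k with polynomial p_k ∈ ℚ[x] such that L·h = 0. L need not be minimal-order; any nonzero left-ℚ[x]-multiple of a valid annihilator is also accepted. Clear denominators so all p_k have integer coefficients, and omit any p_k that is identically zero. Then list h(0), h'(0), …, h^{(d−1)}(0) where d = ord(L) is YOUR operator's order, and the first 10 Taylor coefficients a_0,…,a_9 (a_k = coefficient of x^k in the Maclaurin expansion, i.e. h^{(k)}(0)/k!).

f: a_k = 0, 8, -8, 32/3, -16, 128/5, -128/3, 512/7, -128, 2048/9, …
g: a_k = 1, 2, 4, 8, 16, 32, 64, 128, 256, 512, …
h₀=f·g: eliminate ⇒ L₀, order ≤ 2·1.
L = 4 + (2 + 12·x)·Dx + (-1 + 4·x^2)·Dx^2  (order 2).
h: a_k = 0, 8, 8, 80/3, 112/3, 1504/15, 2368/15, 40832/105, 68224/105, 481024/315, …
ICs: h(0) = 0, h′(0) = 8.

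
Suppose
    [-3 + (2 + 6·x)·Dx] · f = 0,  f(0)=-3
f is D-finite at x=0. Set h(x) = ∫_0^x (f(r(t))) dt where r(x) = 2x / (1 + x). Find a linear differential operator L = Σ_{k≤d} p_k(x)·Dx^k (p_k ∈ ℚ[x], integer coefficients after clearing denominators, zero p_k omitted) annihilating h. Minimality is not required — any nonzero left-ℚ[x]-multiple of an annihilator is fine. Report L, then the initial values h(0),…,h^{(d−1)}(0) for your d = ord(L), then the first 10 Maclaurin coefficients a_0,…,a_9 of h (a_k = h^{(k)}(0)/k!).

L = -3·Dx + (1 + 8·x + 7·x^2)·Dx^2  (order 2).
h: a_k = 0, -3, -9/2, 15/2, -153/8, 2583/40, -4137/16, 18423/16, -704925/128, 3549407/128, …
ICs: h(0) = 0, h′(0) = -3.

f: a_k = -3, -9/2, 27/8, -81/16, 1215/128, -5103/256, 45927/1024, -216513/2048, 8444007/32768, -42220035/65536, …
L₀ from L_f via x↦r, Dx↦r'^{-1}Dx.
∫: right-multiply L₀ by Dx.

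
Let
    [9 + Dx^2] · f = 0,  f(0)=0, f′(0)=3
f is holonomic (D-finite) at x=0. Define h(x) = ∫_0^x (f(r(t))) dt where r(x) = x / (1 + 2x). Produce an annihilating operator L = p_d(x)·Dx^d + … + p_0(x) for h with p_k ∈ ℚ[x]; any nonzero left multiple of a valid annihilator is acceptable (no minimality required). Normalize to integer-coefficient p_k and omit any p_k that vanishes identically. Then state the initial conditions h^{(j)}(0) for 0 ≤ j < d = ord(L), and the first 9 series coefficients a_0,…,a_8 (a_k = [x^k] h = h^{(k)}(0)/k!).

f: a_k = 0, 3, 0, -9/2, 0, 81/40, 0, -243/560, 0, …
h₀=f(r): pull back L_f along r ⇒ L₀.
∫: right-multiply L₀ by Dx.
L = 9·Dx + (4 + 24·x + 48·x^2 + 32·x^3)·Dx^2 + (1 + 8·x + 24·x^2 + 32·x^3 + 16·x^4)·Dx^3  (order 3).
h: a_k = 0, 0, 3/2, -2, 15/8, 3/5, -773/80, 975/28, -429483/4480, …
ICs: h(0) = 0, h′(0) = 0, h′′(0) = 3.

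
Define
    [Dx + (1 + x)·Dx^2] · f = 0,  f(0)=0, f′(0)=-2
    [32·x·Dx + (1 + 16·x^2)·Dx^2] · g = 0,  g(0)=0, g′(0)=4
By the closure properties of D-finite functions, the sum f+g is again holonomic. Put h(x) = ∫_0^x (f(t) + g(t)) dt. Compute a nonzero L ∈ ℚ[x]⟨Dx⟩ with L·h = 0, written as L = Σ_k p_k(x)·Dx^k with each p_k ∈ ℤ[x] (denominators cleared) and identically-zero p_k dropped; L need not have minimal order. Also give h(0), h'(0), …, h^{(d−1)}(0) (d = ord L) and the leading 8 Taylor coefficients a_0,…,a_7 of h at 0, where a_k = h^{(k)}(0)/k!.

f: a_k = 0, -2, 1, -2/3, 1/2, -2/5, 1/3, -2/7, …
g: a_k = 0, 4, 0, -64/3, 0, 1024/5, 0, -16384/7, …
h₀=f+g: left-lcm gives L₀, ord ≤ 4.
Integrate: L := L₀·Dx.
L = (-32 - 96·x + 1536·x^2 + 512·x^3)·Dx^2 + (-34 - 64·x + 1440·x^2 + 3072·x^3 + 1024·x^4)·Dx^3 + (-1 + 31·x + 32·x^2 + 512·x^3 + 768·x^4 + 256·x^5)·Dx^4  (order 4).
h: a_k = 0, 0, 1, 1/3, -11/2, 1/10, 511/15, 1/21, …
ICs: h(0) = 0, h′(0) = 0, h′′(0) = 2, h′′′(0) = 2.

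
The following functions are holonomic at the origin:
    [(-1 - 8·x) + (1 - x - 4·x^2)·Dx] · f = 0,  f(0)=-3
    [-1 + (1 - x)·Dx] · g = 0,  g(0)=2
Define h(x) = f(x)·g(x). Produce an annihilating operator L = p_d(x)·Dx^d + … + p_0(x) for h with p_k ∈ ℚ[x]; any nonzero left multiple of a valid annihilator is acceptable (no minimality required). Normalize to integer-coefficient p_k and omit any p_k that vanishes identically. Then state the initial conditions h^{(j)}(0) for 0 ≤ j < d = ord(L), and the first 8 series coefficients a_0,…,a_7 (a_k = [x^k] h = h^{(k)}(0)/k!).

f: a_k = -3, -3, -15, -27, -87, -195, -543, -1323, …
g: a_k = 2, 2, 2, 2, 2, 2, 2, 2, …
Sym-product of L_f,L_g gives L₀ (≤ ord 1).
L = (-2 - 6·x + 12·x^2) + (1 - 2·x - 3·x^2 + 4·x^3)·Dx  (order 1).
h: a_k = -6, -12, -42, -96, -270, -660, -1746, -4392, …
ICs: h(0) = -6.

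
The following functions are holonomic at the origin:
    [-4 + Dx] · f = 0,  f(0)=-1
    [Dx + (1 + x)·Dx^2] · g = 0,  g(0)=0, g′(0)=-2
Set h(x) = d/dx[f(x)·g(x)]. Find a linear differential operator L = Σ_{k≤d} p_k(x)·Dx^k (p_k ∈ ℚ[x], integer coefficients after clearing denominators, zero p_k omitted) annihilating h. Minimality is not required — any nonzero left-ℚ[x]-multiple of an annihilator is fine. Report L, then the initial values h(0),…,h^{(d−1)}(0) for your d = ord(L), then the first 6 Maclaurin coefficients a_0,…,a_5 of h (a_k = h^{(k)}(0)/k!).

f: a_k = -1, -4, -8, -32/3, -32/3, -128/15, …
g: a_k = 0, -2, 1, -2/3, 1/2, -2/5, …
Sym-product of L_f,L_g gives L₀ (≤ ord 2).
h₀' ⇒ L via d/dx closure of L₀.
L = (40 + 96·x + 64·x^2) + (-22 - 52·x - 32·x^2)·Dx + (3 + 7·x + 4·x^2)·Dx^2  (order 2).
h: a_k = 2, 14, 38, 62, 72, 194/3, …
ICs: h(0) = 2, h′(0) = 14.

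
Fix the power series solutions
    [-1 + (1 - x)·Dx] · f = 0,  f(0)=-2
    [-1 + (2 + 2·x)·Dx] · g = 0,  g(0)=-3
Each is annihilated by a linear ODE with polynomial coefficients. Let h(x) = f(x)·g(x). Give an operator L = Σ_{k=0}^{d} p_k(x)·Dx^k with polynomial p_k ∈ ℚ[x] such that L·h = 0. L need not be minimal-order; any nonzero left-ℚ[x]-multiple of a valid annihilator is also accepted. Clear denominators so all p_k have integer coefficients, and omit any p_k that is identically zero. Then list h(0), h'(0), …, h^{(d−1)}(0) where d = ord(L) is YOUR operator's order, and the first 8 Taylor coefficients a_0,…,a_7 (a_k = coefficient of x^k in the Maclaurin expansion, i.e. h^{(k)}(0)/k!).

L = (3 + x) + (-2 + 2·x^2)·Dx  (order 1).
h: a_k = 6, 9, 33/4, 69/8, 537/64, 1095/128, 4317/512, 8733/1024, …
ICs: h(0) = 6.

f: a_k = -2, -2, -2, -2, -2, -2, -2, -2, …
g: a_k = -3, -3/2, 3/8, -3/16, 15/128, -21/256, 63/1024, -99/2048, …
h₀=f·g: eliminate ⇒ L₀, order ≤ 1·1.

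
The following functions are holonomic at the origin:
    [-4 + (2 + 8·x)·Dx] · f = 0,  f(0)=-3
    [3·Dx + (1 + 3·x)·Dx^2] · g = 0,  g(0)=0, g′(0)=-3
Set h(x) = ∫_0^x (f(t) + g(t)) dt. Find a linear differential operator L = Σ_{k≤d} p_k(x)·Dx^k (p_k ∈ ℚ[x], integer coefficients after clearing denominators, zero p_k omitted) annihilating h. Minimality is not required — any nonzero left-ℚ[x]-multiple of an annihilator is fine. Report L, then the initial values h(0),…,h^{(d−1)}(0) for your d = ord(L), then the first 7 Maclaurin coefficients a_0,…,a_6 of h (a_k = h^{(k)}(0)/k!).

L = 36·x·Dx^2 + (6 + 72·x + 180·x^2)·Dx^3 + (1 + 13·x + 54·x^2 + 72·x^3)·Dx^4  (order 4).
h: a_k = 0, -3, -9/2, 7/2, -21/4, 201/20, -221/10, …
ICs: h(0) = 0, h′(0) = -3, h′′(0) = -9, h′′′(0) = 21.

f: a_k = -3, -6, 6, -12, 30, -84, 252, …
g: a_k = 0, -3, 9/2, -9, 81/4, -243/5, 243/2, …
h₀=f+g: left-lcm gives L₀, ord ≤ 3.
Integrate: L := L₀·Dx.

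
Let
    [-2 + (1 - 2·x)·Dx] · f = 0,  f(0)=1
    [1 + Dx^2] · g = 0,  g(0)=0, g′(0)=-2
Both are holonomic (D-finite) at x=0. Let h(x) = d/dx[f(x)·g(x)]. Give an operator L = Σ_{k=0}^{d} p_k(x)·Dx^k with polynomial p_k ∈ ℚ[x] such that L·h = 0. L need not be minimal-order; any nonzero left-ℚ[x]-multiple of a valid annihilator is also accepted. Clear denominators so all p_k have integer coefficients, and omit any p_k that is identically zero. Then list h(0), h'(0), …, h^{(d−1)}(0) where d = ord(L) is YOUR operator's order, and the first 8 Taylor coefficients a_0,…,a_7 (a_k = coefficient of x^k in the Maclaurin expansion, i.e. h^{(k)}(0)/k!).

L = (-7 - 4·x + 4·x^2) + (-4 + 8·x)·Dx + (1 - 4·x + 4·x^2)·Dx^2  (order 2).
h: a_k = -2, -8, -23, -184/3, -1841/12, -1841/5, -309287/360, -618574/315, …
ICs: h(0) = -2, h′(0) = -8.

f: a_k = 1, 2, 4, 8, 16, 32, 64, 128, …
g: a_k = 0, -2, 0, 1/3, 0, -1/60, 0, 1/2520, …
f·g: L₀ = L_f ⊗_s L_g, ord ≤ 1·2.
h=h₀': d/dx-closure on L₀ ⇒ L.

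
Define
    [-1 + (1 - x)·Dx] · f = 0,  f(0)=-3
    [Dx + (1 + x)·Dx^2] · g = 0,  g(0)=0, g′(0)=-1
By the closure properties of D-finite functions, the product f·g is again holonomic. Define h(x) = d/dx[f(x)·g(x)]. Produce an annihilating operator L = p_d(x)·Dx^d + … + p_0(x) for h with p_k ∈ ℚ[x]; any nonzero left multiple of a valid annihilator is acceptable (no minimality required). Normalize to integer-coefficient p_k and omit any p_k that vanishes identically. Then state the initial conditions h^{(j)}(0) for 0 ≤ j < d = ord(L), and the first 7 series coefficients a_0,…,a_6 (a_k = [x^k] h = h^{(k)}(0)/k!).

L = 4 + (1 + 5·x)·Dx + (-1 + x^2)·Dx^2  (order 2).
h: a_k = 3, 3, 15/2, 7, 47/4, 111/10, 319/20, …
ICs: h(0) = 3, h′(0) = 3.

f: a_k = -3, -3, -3, -3, -3, -3, -3, …
g: a_k = 0, -1, 1/2, -1/3, 1/4, -1/5, 1/6, …
L₀ := L_f ⊗_s L_g (sym. prod.), ord ≤ 2.
Derive L from L₀ (diff closure).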